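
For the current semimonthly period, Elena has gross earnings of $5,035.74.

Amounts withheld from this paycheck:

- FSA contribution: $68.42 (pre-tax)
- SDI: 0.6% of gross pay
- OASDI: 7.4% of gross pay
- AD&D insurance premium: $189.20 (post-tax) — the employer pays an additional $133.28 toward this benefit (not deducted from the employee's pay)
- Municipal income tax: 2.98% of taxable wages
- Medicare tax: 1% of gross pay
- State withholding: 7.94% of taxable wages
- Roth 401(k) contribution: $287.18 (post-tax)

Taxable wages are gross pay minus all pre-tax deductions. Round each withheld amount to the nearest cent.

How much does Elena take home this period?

$3,495.29

FSA contribution: $68.42
Taxable wages = $5,035.74 − $68.42 = $4,967.32
Municipal income tax: $4,967.32 × 0.0298 = $148.03
State withholding: $4,967.32 × 0.0794 = $394.41
OASDI: $5,035.74 × 0.074 = $372.64
Medicare tax: $5,035.74 × 0.01 = $50.36
SDI: $5,035.74 × 0.006 = $30.21
AD&D insurance premium: $189.20
Roth 401(k) contribution: $287.18
(Employer's $133.28 toward AD&D insurance premium is not withheld from the employee.)
Total deductions = $68.42 + $148.03 + $394.41 + $372.64 + $50.36 + $30.21 + $189.20 + $287.18 = $1,540.45
Net pay = $5,035.74 − $1,540.45 = $3,495.29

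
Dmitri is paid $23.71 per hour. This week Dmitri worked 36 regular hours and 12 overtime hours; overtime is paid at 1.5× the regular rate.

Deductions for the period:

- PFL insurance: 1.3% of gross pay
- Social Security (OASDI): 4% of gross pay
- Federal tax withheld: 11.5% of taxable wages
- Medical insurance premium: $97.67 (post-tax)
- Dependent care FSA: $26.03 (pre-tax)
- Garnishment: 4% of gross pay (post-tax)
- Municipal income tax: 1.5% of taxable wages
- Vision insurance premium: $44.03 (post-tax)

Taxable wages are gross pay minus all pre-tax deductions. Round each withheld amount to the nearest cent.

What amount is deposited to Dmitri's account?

Regular pay: 36 × $23.71 = $853.56
Overtime pay: 12 × $23.71 × 1.5 = $426.78
Gross pay = $853.56 + $426.78 = $1,280.34
Dependent care FSA: $26.03
Taxable wages = $1,280.34 − $26.03 = $1,254.31
Municipal income tax: $1,254.31 × 0.015 = $18.81
Federal tax withheld: $1,254.31 × 0.115 = $144.25
PFL insurance: $1,280.34 × 0.013 = $16.64
Social Security (OASDI): $1,280.34 × 0.04 = $51.21
Garnishment: $1,280.34 × 0.04 = $51.21
Vision insurance premium: $44.03
Medical insurance premium: $97.67
Total deductions = $26.03 + $18.81 + $144.25 + $16.64 + $51.21 + $51.21 + $44.03 + $97.67 = $449.85
Net pay = $1,280.34 − $449.85 = $830.49

$830.49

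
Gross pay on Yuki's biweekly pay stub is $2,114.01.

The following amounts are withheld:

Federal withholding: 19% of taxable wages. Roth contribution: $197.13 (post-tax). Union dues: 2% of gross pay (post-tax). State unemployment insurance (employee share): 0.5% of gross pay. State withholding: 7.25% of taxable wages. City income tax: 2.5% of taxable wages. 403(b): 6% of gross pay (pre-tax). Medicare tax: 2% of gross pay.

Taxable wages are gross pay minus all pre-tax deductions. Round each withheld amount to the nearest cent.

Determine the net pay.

403(b): $2,114.01 × 0.06 = $126.84
Taxable wages = $2,114.01 − $126.84 = $1,987.17
Federal withholding: $1,987.17 × 0.19 = $377.56
City income tax: $1,987.17 × 0.025 = $49.68
State withholding: $1,987.17 × 0.0725 = $144.07
State unemployment insurance (employee share): $2,114.01 × 0.005 = $10.57
Medicare tax: $2,114.01 × 0.02 = $42.28
Union dues: $2,114.01 × 0.02 = $42.28
Roth contribution: $197.13
Total deductions = $126.84 + $377.56 + $49.68 + $144.07 + $10.57 + $42.28 + $42.28 + $197.13 = $990.41
Net pay = $2,114.01 − $990.41 = $1,123.60

$1,123.60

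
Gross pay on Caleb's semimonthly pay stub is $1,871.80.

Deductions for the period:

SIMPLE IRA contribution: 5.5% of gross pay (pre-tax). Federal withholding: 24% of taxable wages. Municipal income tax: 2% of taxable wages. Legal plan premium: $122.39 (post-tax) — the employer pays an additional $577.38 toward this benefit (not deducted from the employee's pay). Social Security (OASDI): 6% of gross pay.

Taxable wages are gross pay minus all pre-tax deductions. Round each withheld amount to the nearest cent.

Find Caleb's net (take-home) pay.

$1,074.25

SIMPLE IRA contribution: $1,871.80 × 0.055 = $102.95
Taxable wages = $1,871.80 − $102.95 = $1,768.85
Federal withholding: $1,768.85 × 0.24 = $424.52
Municipal income tax: $1,768.85 × 0.02 = $35.38
Social Security (OASDI): $1,871.80 × 0.06 = $112.31
Legal plan premium: $122.39
(Employer's $577.38 toward legal plan premium is not withheld from the employee.)
Total deductions = $102.95 + $424.52 + $35.38 + $112.31 + $122.39 = $797.55
Net pay = $1,871.80 − $797.55 = $1,074.25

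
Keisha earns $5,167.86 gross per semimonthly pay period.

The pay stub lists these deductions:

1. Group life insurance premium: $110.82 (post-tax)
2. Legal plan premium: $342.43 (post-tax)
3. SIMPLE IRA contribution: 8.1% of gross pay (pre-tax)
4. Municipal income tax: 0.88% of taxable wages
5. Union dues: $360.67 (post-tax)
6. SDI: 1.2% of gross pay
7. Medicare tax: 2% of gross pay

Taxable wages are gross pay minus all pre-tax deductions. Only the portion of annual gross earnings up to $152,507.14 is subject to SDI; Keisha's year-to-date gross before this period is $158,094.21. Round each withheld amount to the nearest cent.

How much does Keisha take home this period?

SIMPLE IRA contribution: $5,167.86 × 0.081 = $418.60
Taxable wages = $5,167.86 − $418.60 = $4,749.26
Municipal income tax: $4,749.26 × 0.0088 = $41.79
SDI: annual cap $152,507.14 already reached (YTD $158,094.21), so $0.00
Medicare tax: $5,167.86 × 0.02 = $103.36
Union dues: $360.67
Group life insurance premium: $110.82
Legal plan premium: $342.43
Total deductions = $418.60 + $41.79 + $0.00 + $103.36 + $360.67 + $110.82 + $342.43 = $1,377.67
Net pay = $5,167.86 − $1,377.67 = $3,790.19

$3,790.19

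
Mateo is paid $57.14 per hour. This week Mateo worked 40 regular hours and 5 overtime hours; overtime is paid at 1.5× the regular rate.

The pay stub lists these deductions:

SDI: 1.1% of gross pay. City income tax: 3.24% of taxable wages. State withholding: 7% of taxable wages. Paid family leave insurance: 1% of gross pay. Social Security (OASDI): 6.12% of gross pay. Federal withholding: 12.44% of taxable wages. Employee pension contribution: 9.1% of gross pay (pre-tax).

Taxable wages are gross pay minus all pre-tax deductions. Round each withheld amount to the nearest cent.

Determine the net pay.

$1,684.50

Regular pay: 40 × $57.14 = $2,285.60
Overtime pay: 5 × $57.14 × 1.5 = $428.55
Gross pay = $2,285.60 + $428.55 = $2,714.15
Employee pension contribution: $2,714.15 × 0.091 = $246.99
Taxable wages = $2,714.15 − $246.99 = $2,467.16
City income tax: $2,467.16 × 0.0324 = $79.94
Federal withholding: $2,467.16 × 0.1244 = $306.91
State withholding: $2,467.16 × 0.07 = $172.70
Social Security (OASDI): $2,714.15 × 0.0612 = $166.11
Paid family leave insurance: $2,714.15 × 0.01 = $27.14
SDI: $2,714.15 × 0.011 = $29.86
Total deductions = $246.99 + $79.94 + $306.91 + $172.70 + $166.11 + $27.14 + $29.86 = $1,029.65
Net pay = $2,714.15 − $1,029.65 = $1,684.50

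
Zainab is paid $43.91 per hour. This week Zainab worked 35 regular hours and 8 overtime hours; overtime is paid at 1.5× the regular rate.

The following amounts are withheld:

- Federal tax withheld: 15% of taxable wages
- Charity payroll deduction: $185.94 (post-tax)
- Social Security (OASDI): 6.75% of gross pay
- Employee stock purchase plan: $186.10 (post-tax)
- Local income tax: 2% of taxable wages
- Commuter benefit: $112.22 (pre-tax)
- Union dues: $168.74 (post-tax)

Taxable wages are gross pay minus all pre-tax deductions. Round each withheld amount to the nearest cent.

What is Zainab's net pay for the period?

$939.71

Regular pay: 35 × $43.91 = $1,536.85
Overtime pay: 8 × $43.91 × 1.5 = $526.92
Gross pay = $1,536.85 + $526.92 = $2,063.77
Commuter benefit: $112.22
Taxable wages = $2,063.77 − $112.22 = $1,951.55
Local income tax: $1,951.55 × 0.02 = $39.03
Federal tax withheld: $1,951.55 × 0.15 = $292.73
Social Security (OASDI): $2,063.77 × 0.0675 = $139.30
Charity payroll deduction: $185.94
Union dues: $168.74
Employee stock purchase plan: $186.10
Total deductions = $112.22 + $39.03 + $292.73 + $139.30 + $185.94 + $168.74 + $186.10 = $1,124.06
Net pay = $2,063.77 − $1,124.06 = $939.71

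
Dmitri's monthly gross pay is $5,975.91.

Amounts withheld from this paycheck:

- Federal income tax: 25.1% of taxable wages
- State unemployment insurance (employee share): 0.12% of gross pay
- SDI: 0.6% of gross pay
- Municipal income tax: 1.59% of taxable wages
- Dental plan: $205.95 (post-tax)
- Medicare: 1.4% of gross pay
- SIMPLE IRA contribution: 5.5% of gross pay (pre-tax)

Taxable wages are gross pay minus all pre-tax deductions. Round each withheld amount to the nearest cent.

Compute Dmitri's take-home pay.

$3,807.35

SIMPLE IRA contribution: $5,975.91 × 0.055 = $328.68
Taxable wages = $5,975.91 − $328.68 = $5,647.23
Municipal income tax: $5,647.23 × 0.0159 = $89.79
Federal income tax: $5,647.23 × 0.251 = $1,417.45
SDI: $5,975.91 × 0.006 = $35.86
State unemployment insurance (employee share): $5,975.91 × 0.0012 = $7.17
Medicare: $5,975.91 × 0.014 = $83.66
Dental plan: $205.95
Total deductions = $328.68 + $89.79 + $1,417.45 + $35.86 + $7.17 + $83.66 + $205.95 = $2,168.56
Net pay = $5,975.91 − $2,168.56 = $3,807.35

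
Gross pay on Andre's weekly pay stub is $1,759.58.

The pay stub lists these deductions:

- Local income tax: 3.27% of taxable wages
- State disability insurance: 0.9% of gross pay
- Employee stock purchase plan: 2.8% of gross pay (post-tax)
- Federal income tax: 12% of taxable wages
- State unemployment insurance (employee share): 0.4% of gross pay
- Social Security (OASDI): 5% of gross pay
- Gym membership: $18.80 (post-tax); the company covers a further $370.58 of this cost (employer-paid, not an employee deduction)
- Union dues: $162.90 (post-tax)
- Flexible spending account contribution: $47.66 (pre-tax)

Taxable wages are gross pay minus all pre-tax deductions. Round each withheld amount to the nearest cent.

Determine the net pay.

Flexible spending account contribution: $47.66
Taxable wages = $1,759.58 − $47.66 = $1,711.92
Local income tax: $1,711.92 × 0.0327 = $55.98
Federal income tax: $1,711.92 × 0.12 = $205.43
Social Security (OASDI): $1,759.58 × 0.05 = $87.98
State disability insurance: $1,759.58 × 0.009 = $15.84
State unemployment insurance (employee share): $1,759.58 × 0.004 = $7.04
Union dues: $162.90
Employee stock purchase plan: $1,759.58 × 0.028 = $49.27
Gym membership: $18.80
(Employer's $370.58 toward gym membership is not withheld from the employee.)
Total deductions = $47.66 + $55.98 + $205.43 + $87.98 + $15.84 + $7.04 + $162.90 + $49.27 + $18.80 = $650.90
Net pay = $1,759.58 − $650.90 = $1,108.68

$1,108.68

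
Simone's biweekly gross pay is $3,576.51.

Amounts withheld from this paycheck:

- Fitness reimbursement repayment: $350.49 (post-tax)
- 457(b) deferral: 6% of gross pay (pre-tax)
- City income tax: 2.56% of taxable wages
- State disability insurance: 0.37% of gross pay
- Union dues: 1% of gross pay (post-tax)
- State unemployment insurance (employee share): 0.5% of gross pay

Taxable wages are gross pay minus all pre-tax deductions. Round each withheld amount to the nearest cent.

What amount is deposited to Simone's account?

457(b) deferral: $3,576.51 × 0.06 = $214.59
Taxable wages = $3,576.51 − $214.59 = $3,361.92
City income tax: $3,361.92 × 0.0256 = $86.07
State unemployment insurance (employee share): $3,576.51 × 0.005 = $17.88
State disability insurance: $3,576.51 × 0.0037 = $13.23
Union dues: $3,576.51 × 0.01 = $35.77
Fitness reimbursement repayment: $350.49
Total deductions = $214.59 + $86.07 + $17.88 + $13.23 + $35.77 + $350.49 = $718.03
Net pay = $3,576.51 − $718.03 = $2,858.48

$2,858.48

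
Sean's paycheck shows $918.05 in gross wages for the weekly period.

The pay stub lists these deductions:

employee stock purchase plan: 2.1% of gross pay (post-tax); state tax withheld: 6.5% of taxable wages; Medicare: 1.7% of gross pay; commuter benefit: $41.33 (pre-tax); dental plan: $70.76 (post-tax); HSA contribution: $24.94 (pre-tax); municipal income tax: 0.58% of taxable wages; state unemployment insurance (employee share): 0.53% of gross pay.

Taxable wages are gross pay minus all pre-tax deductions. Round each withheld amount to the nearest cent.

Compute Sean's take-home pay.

HSA contribution: $24.94
Commuter benefit: $41.33
Pre-tax total = $24.94 + $41.33 = $66.27
Taxable wages = $918.05 − $66.27 = $851.78
State tax withheld: $851.78 × 0.065 = $55.37
Municipal income tax: $851.78 × 0.0058 = $4.94
Medicare: $918.05 × 0.017 = $15.61
State unemployment insurance (employee share): $918.05 × 0.0053 = $4.87
Dental plan: $70.76
Employee stock purchase plan: $918.05 × 0.021 = $19.28
Total deductions = $24.94 + $41.33 + $55.37 + $4.94 + $15.61 + $4.87 + $70.76 + $19.28 = $237.10
Net pay = $918.05 − $237.10 = $680.95

$680.95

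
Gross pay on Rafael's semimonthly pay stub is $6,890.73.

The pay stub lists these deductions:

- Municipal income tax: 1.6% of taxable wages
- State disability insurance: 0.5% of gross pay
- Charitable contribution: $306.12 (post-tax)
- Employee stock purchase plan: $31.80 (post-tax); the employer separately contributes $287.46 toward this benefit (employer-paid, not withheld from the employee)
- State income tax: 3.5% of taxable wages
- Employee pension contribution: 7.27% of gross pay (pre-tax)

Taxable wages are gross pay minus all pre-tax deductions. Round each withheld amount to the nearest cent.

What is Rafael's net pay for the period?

Employee pension contribution: $6,890.73 × 0.0727 = $500.96
Taxable wages = $6,890.73 − $500.96 = $6,389.77
Municipal income tax: $6,389.77 × 0.016 = $102.24
State income tax: $6,389.77 × 0.035 = $223.64
State disability insurance: $6,890.73 × 0.005 = $34.45
Charitable contribution: $306.12
Employee stock purchase plan: $31.80
(Employer's $287.46 toward employee stock purchase plan is not withheld from the employee.)
Total deductions = $500.96 + $102.24 + $223.64 + $34.45 + $306.12 + $31.80 = $1,199.21
Net pay = $6,890.73 − $1,199.21 = $5,691.52

$5,691.52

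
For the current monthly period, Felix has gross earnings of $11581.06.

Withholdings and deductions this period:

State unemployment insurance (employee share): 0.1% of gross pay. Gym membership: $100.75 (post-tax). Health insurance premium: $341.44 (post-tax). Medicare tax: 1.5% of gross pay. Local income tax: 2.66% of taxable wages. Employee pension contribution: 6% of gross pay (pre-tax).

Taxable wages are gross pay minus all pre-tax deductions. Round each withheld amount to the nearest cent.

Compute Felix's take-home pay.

Employee pension contribution: $11581.06 × 0.06 = $694.86
Taxable wages = $11581.06 − $694.86 = $10886.20
Local income tax: $10886.20 × 0.0266 = $289.57
Medicare tax: $11581.06 × 0.015 = $173.72
State unemployment insurance (employee share): $11581.06 × 0.001 = $11.58
Health insurance premium: $341.44
Gym membership: $100.75
Total deductions = $694.86 + $289.57 + $173.72 + $11.58 + $341.44 + $100.75 = $1611.92
Net pay = $11581.06 − $1611.92 = $9969.14

$9969.14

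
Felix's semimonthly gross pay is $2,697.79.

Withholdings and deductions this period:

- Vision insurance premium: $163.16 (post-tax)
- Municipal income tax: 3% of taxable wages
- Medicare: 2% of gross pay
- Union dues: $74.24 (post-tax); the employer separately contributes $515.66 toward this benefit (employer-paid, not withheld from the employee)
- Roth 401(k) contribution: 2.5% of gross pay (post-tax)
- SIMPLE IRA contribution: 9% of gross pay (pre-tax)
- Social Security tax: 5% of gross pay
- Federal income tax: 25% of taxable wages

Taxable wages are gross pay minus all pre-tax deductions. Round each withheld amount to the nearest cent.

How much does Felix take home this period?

SIMPLE IRA contribution: $2,697.79 × 0.09 = $242.80
Taxable wages = $2,697.79 − $242.80 = $2,454.99
Municipal income tax: $2,454.99 × 0.03 = $73.65
Federal income tax: $2,454.99 × 0.25 = $613.75
Social Security tax: $2,697.79 × 0.05 = $134.89
Medicare: $2,697.79 × 0.02 = $53.96
Union dues: $74.24
Vision insurance premium: $163.16
Roth 401(k) contribution: $2,697.79 × 0.025 = $67.44
(Employer's $515.66 toward union dues is not withheld from the employee.)
Total deductions = $242.80 + $73.65 + $613.75 + $134.89 + $53.96 + $74.24 + $163.16 + $67.44 = $1,423.89
Net pay = $2,697.79 − $1,423.89 = $1,273.90

$1,273.90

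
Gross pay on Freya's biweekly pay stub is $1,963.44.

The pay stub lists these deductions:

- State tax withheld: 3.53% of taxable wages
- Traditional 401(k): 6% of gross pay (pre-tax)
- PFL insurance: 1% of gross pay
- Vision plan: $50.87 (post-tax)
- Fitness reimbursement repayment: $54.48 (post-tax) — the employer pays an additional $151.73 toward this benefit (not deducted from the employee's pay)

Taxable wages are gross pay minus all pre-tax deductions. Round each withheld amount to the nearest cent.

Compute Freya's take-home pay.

Traditional 401(k): $1,963.44 × 0.06 = $117.81
Taxable wages = $1,963.44 − $117.81 = $1,845.63
State tax withheld: $1,845.63 × 0.0353 = $65.15
PFL insurance: $1,963.44 × 0.01 = $19.63
Vision plan: $50.87
Fitness reimbursement repayment: $54.48
(Employer's $151.73 toward fitness reimbursement repayment is not withheld from the employee.)
Total deductions = $117.81 + $65.15 + $19.63 + $50.87 + $54.48 = $307.94
Net pay = $1,963.44 − $307.94 = $1,655.50

$1,655.50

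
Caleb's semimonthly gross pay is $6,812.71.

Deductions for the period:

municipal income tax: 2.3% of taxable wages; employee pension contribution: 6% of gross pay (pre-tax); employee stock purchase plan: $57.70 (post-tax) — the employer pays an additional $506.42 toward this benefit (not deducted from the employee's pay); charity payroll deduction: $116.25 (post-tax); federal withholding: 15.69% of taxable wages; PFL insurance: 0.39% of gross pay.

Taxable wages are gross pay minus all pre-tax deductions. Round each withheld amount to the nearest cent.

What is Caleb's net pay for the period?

Employee pension contribution: $6,812.71 × 0.06 = $408.76
Taxable wages = $6,812.71 − $408.76 = $6,403.95
Municipal income tax: $6,403.95 × 0.023 = $147.29
Federal withholding: $6,403.95 × 0.1569 = $1,004.78
PFL insurance: $6,812.71 × 0.0039 = $26.57
Charity payroll deduction: $116.25
Employee stock purchase plan: $57.70
(Employer's $506.42 toward employee stock purchase plan is not withheld from the employee.)
Total deductions = $408.76 + $147.29 + $1,004.78 + $26.57 + $116.25 + $57.70 = $1,761.35
Net pay = $6,812.71 − $1,761.35 = $5,051.36

$5,051.36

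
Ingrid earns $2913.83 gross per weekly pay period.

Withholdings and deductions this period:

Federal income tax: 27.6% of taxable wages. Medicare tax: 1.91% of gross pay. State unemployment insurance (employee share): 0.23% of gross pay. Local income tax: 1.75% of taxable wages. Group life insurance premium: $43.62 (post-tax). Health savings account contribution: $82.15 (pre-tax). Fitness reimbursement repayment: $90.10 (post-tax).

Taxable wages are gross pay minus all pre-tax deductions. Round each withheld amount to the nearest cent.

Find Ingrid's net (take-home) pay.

Health savings account contribution: $82.15
Taxable wages = $2913.83 − $82.15 = $2831.68
Local income tax: $2831.68 × 0.0175 = $49.55
Federal income tax: $2831.68 × 0.276 = $781.54
State unemployment insurance (employee share): $2913.83 × 0.0023 = $6.70
Medicare tax: $2913.83 × 0.0191 = $55.65
Group life insurance premium: $43.62
Fitness reimbursement repayment: $90.10
Total deductions = $82.15 + $49.55 + $781.54 + $6.70 + $55.65 + $43.62 + $90.10 = $1109.31
Net pay = $2913.83 − $1109.31 = $1804.52

$1804.52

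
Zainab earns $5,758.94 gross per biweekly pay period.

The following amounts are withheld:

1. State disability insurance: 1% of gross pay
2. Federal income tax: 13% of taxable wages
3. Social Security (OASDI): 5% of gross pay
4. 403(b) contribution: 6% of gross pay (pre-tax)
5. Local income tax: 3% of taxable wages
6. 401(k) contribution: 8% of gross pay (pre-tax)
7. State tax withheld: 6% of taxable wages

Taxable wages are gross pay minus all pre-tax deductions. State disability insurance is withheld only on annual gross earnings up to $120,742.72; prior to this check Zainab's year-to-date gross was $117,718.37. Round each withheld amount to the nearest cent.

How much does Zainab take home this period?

403(b) contribution: $5,758.94 × 0.06 = $345.54
401(k) contribution: $5,758.94 × 0.08 = $460.72
Pre-tax total = $345.54 + $460.72 = $806.26
Taxable wages = $5,758.94 − $806.26 = $4,952.68
State tax withheld: $4,952.68 × 0.06 = $297.16
Federal income tax: $4,952.68 × 0.13 = $643.85
Local income tax: $4,952.68 × 0.03 = $148.58
Social Security (OASDI): $5,758.94 × 0.05 = $287.95
State disability insurance: only $120,742.72 − $117,718.37 = $3,024.35 of this check is subject → $3,024.35 × 0.01 = $30.24
Total deductions = $345.54 + $460.72 + $297.16 + $643.85 + $148.58 + $287.95 + $30.24 = $2,214.04
Net pay = $5,758.94 − $2,214.04 = $3,544.90

$3,544.90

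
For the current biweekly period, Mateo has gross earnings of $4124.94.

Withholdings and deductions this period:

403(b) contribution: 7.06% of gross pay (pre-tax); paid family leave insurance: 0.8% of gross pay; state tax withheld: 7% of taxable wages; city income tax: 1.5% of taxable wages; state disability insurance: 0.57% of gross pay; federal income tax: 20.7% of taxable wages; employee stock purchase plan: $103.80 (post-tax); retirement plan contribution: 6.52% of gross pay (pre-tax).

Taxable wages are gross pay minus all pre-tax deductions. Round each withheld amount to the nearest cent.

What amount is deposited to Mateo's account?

$2363.55

Retirement plan contribution: $4124.94 × 0.0652 = $268.95
403(b) contribution: $4124.94 × 0.0706 = $291.22
Pre-tax total = $268.95 + $291.22 = $560.17
Taxable wages = $4124.94 − $560.17 = $3564.77
State tax withheld: $3564.77 × 0.07 = $249.53
City income tax: $3564.77 × 0.015 = $53.47
Federal income tax: $3564.77 × 0.207 = $737.91
State disability insurance: $4124.94 × 0.0057 = $23.51
Paid family leave insurance: $4124.94 × 0.008 = $33.00
Employee stock purchase plan: $103.80
Total deductions = $268.95 + $291.22 + $249.53 + $53.47 + $737.91 + $23.51 + $33.00 + $103.80 = $1761.39
Net pay = $4124.94 − $1761.39 = $2363.55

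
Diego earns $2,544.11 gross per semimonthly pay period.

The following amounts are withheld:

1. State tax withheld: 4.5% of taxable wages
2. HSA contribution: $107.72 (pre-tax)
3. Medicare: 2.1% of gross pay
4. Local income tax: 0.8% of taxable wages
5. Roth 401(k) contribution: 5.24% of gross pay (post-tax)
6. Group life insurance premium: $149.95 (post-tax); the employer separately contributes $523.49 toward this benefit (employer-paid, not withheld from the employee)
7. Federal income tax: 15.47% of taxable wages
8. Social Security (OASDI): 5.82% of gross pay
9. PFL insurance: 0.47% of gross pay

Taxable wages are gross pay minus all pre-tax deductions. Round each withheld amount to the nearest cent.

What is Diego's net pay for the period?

$1,433.63

HSA contribution: $107.72
Taxable wages = $2,544.11 − $107.72 = $2,436.39
Federal income tax: $2,436.39 × 0.1547 = $376.91
State tax withheld: $2,436.39 × 0.045 = $109.64
Local income tax: $2,436.39 × 0.008 = $19.49
Social Security (OASDI): $2,544.11 × 0.0582 = $148.07
PFL insurance: $2,544.11 × 0.0047 = $11.96
Medicare: $2,544.11 × 0.021 = $53.43
Roth 401(k) contribution: $2,544.11 × 0.0524 = $133.31
Group life insurance premium: $149.95
(Employer's $523.49 toward group life insurance premium is not withheld from the employee.)
Total deductions = $107.72 + $376.91 + $109.64 + $19.49 + $148.07 + $11.96 + $53.43 + $133.31 + $149.95 = $1,110.48
Net pay = $2,544.11 − $1,110.48 = $1,433.63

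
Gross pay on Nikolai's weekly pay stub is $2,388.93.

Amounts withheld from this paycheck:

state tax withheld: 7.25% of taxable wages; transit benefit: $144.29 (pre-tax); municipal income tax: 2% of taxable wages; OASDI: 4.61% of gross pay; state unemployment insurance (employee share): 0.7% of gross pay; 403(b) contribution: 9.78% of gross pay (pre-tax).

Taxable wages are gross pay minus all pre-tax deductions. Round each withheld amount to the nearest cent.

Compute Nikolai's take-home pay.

$1,698.13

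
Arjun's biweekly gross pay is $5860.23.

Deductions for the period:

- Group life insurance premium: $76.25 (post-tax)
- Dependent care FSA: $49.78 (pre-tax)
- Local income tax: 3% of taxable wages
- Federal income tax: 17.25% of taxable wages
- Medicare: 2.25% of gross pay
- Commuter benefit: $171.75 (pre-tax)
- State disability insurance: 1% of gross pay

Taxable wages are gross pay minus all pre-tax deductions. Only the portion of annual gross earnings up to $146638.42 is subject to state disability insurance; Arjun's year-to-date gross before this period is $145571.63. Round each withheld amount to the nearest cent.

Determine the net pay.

Dependent care FSA: $49.78
Commuter benefit: $171.75
Pre-tax total = $49.78 + $171.75 = $221.53
Taxable wages = $5860.23 − $221.53 = $5638.70
Federal income tax: $5638.70 × 0.1725 = $972.68
Local income tax: $5638.70 × 0.03 = $169.16
Medicare: $5860.23 × 0.0225 = $131.86
State disability insurance: only $146638.42 − $145571.63 = $1066.79 of this check is subject → $1066.79 × 0.01 = $10.67
Group life insurance premium: $76.25
Total deductions = $49.78 + $171.75 + $972.68 + $169.16 + $131.86 + $10.67 + $76.25 = $1582.15
Net pay = $5860.23 − $1582.15 = $4278.08

$4278.08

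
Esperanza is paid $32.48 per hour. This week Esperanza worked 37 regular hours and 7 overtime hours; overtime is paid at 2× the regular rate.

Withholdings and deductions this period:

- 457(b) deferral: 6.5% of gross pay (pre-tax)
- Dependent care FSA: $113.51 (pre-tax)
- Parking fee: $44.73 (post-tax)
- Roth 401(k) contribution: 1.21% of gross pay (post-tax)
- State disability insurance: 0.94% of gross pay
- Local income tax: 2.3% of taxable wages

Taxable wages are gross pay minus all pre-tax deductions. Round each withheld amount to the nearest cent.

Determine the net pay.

$1321.95

Regular pay: 37 × $32.48 = $1201.76
Overtime pay: 7 × $32.48 × 2 = $454.72
Gross pay = $1201.76 + $454.72 = $1656.48
Dependent care FSA: $113.51
457(b) deferral: $1656.48 × 0.065 = $107.67
Pre-tax total = $113.51 + $107.67 = $221.18
Taxable wages = $1656.48 − $221.18 = $1435.30
Local income tax: $1435.30 × 0.023 = $33.01
State disability insurance: $1656.48 × 0.0094 = $15.57
Parking fee: $44.73
Roth 401(k) contribution: $1656.48 × 0.0121 = $20.04
Total deductions = $113.51 + $107.67 + $33.01 + $15.57 + $44.73 + $20.04 = $334.53
Net pay = $1656.48 − $334.53 = $1321.95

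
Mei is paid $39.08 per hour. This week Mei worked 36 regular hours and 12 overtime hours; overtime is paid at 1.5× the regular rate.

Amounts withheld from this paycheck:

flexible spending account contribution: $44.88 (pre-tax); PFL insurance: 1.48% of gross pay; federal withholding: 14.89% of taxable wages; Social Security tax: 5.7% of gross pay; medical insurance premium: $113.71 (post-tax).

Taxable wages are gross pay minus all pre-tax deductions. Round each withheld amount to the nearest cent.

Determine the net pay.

Regular pay: 36 × $39.08 = $1,406.88
Overtime pay: 12 × $39.08 × 1.5 = $703.44
Gross pay = $1,406.88 + $703.44 = $2,110.32
Flexible spending account contribution: $44.88
Taxable wages = $2,110.32 − $44.88 = $2,065.44
Federal withholding: $2,065.44 × 0.1489 = $307.54
Social Security tax: $2,110.32 × 0.057 = $120.29
PFL insurance: $2,110.32 × 0.0148 = $31.23
Medical insurance premium: $113.71
Total deductions = $44.88 + $307.54 + $120.29 + $31.23 + $113.71 = $617.65
Net pay = $2,110.32 − $617.65 = $1,492.67

$1,492.67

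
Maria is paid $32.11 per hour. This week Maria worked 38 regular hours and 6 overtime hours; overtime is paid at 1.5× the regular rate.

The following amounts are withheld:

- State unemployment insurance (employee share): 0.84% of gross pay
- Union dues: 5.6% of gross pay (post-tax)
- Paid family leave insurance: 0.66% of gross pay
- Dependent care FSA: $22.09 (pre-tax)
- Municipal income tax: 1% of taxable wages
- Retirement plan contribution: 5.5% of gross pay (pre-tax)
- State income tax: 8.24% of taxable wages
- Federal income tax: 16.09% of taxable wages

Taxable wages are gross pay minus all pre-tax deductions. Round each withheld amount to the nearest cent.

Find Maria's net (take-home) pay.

Regular pay: 38 × $32.11 = $1,220.18
Overtime pay: 6 × $32.11 × 1.5 = $288.99
Gross pay = $1,220.18 + $288.99 = $1,509.17
Dependent care FSA: $22.09
Retirement plan contribution: $1,509.17 × 0.055 = $83.00
Pre-tax total = $22.09 + $83.00 = $105.09
Taxable wages = $1,509.17 − $105.09 = $1,404.08
Municipal income tax: $1,404.08 × 0.01 = $14.04
State income tax: $1,404.08 × 0.0824 = $115.70
Federal income tax: $1,404.08 × 0.1609 = $225.92
Paid family leave insurance: $1,509.17 × 0.0066 = $9.96
State unemployment insurance (employee share): $1,509.17 × 0.0084 = $12.68
Union dues: $1,509.17 × 0.056 = $84.51
Total deductions = $22.09 + $83.00 + $14.04 + $115.70 + $225.92 + $9.96 + $12.68 + $84.51 = $567.90
Net pay = $1,509.17 − $567.90 = $941.27

$941.27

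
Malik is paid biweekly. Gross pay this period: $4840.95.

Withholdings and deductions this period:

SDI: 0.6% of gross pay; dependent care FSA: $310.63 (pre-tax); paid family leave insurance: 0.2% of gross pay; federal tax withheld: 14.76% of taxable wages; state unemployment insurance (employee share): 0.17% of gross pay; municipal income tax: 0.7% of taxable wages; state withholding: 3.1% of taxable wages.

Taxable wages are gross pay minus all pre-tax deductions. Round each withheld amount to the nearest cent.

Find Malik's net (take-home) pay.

$3642.53

Dependent care FSA: $310.63
Taxable wages = $4840.95 − $310.63 = $4530.32
Federal tax withheld: $4530.32 × 0.1476 = $668.68
State withholding: $4530.32 × 0.031 = $140.44
Municipal income tax: $4530.32 × 0.007 = $31.71
State unemployment insurance (employee share): $4840.95 × 0.0017 = $8.23
Paid family leave insurance: $4840.95 × 0.002 = $9.68
SDI: $4840.95 × 0.006 = $29.05
Total deductions = $310.63 + $668.68 + $140.44 + $31.71 + $8.23 + $9.68 + $29.05 = $1198.42
Net pay = $4840.95 − $1198.42 = $3642.53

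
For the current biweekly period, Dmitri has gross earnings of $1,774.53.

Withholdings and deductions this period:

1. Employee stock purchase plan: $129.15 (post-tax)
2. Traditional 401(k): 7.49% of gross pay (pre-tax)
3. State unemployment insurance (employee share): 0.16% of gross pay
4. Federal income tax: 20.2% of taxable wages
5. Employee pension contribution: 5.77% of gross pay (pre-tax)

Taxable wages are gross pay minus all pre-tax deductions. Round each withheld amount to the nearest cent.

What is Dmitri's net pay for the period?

$1,096.32

Traditional 401(k): $1,774.53 × 0.0749 = $132.91
Employee pension contribution: $1,774.53 × 0.0577 = $102.39
Pre-tax total = $132.91 + $102.39 = $235.30
Taxable wages = $1,774.53 − $235.30 = $1,539.23
Federal income tax: $1,539.23 × 0.202 = $310.92
State unemployment insurance (employee share): $1,774.53 × 0.0016 = $2.84
Employee stock purchase plan: $129.15
Total deductions = $132.91 + $102.39 + $310.92 + $2.84 + $129.15 = $678.21
Net pay = $1,774.53 − $678.21 = $1,096.32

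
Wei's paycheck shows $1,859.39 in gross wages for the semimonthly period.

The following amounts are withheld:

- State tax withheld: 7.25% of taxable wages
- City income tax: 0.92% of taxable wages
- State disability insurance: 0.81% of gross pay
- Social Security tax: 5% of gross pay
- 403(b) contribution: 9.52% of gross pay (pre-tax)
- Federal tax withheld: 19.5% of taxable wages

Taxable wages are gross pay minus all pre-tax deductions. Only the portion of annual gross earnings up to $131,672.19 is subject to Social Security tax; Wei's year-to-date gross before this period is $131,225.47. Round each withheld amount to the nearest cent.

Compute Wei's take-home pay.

403(b) contribution: $1,859.39 × 0.0952 = $177.01
Taxable wages = $1,859.39 − $177.01 = $1,682.38
State tax withheld: $1,682.38 × 0.0725 = $121.97
Federal tax withheld: $1,682.38 × 0.195 = $328.06
City income tax: $1,682.38 × 0.0092 = $15.48
State disability insurance: $1,859.39 × 0.0081 = $15.06
Social Security tax: only $131,672.19 − $131,225.47 = $446.72 of this check is subject → $446.72 × 0.05 = $22.34
Total deductions = $177.01 + $121.97 + $328.06 + $15.48 + $15.06 + $22.34 = $679.92
Net pay = $1,859.39 − $679.92 = $1,179.47

$1,179.47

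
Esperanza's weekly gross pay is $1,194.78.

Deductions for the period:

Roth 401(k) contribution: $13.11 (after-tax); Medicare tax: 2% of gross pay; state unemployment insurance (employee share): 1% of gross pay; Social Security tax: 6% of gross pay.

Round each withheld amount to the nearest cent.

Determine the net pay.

$1,074.13

State unemployment insurance (employee share): $1,194.78 × 0.01 = $11.95
Social Security tax: $1,194.78 × 0.06 = $71.69
Medicare tax: $1,194.78 × 0.02 = $23.90
Roth 401(k) contribution: $13.11
Total deductions = $11.95 + $71.69 + $23.90 + $13.11 = $120.65
Net pay = $1,194.78 − $120.65 = $1,074.13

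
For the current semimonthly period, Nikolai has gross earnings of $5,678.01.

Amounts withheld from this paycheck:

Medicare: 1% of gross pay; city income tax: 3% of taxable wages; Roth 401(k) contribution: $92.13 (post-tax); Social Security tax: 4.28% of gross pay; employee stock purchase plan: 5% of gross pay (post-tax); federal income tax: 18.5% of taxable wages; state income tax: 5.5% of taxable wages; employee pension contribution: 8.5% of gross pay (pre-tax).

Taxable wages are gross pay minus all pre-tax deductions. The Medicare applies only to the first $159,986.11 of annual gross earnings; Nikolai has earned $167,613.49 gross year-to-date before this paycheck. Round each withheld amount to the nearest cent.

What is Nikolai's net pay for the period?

Employee pension contribution: $5,678.01 × 0.085 = $482.63
Taxable wages = $5,678.01 − $482.63 = $5,195.38
Federal income tax: $5,195.38 × 0.185 = $961.15
City income tax: $5,195.38 × 0.03 = $155.86
State income tax: $5,195.38 × 0.055 = $285.75
Social Security tax: $5,678.01 × 0.0428 = $243.02
Medicare: annual cap $159,986.11 already reached (YTD $167,613.49), so $0.00
Roth 401(k) contribution: $92.13
Employee stock purchase plan: $5,678.01 × 0.05 = $283.90
Total deductions = $482.63 + $961.15 + $155.86 + $285.75 + $243.02 + $0.00 + $92.13 + $283.90 = $2,504.44
Net pay = $5,678.01 − $2,504.44 = $3,173.57

$3,173.57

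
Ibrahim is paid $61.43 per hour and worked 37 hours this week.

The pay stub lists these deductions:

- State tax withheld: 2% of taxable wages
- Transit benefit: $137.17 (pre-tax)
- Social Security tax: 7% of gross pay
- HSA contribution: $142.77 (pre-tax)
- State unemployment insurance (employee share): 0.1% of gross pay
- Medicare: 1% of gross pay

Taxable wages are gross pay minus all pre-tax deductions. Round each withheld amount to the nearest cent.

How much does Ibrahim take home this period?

Gross pay: 37 × $61.43 = $2,272.91
HSA contribution: $142.77
Transit benefit: $137.17
Pre-tax total = $142.77 + $137.17 = $279.94
Taxable wages = $2,272.91 − $279.94 = $1,992.97
State tax withheld: $1,992.97 × 0.02 = $39.86
State unemployment insurance (employee share): $2,272.91 × 0.001 = $2.27
Social Security tax: $2,272.91 × 0.07 = $159.10
Medicare: $2,272.91 × 0.01 = $22.73
Total deductions = $142.77 + $137.17 + $39.86 + $2.27 + $159.10 + $22.73 = $503.90
Net pay = $2,272.91 − $503.90 = $1,769.01

$1,769.01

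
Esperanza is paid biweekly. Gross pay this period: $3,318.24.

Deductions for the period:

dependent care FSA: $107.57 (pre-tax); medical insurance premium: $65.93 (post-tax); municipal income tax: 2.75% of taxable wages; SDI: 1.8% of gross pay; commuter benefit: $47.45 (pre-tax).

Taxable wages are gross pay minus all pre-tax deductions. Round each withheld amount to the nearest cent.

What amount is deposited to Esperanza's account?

Dependent care FSA: $107.57
Commuter benefit: $47.45
Pre-tax total = $107.57 + $47.45 = $155.02
Taxable wages = $3,318.24 − $155.02 = $3,163.22
Municipal income tax: $3,163.22 × 0.0275 = $86.99
SDI: $3,318.24 × 0.018 = $59.73
Medical insurance premium: $65.93
Total deductions = $107.57 + $47.45 + $86.99 + $59.73 + $65.93 = $367.67
Net pay = $3,318.24 − $367.67 = $2,950.57

$2,950.57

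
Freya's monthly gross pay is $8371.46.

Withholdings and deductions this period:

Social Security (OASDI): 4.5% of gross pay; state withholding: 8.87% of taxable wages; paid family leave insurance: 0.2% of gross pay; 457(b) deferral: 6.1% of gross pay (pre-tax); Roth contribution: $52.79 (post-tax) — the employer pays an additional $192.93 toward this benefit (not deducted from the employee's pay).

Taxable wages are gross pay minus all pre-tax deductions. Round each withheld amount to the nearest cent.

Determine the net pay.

$6717.30

457(b) deferral: $8371.46 × 0.061 = $510.66
Taxable wages = $8371.46 − $510.66 = $7860.80
State withholding: $7860.80 × 0.0887 = $697.25
Social Security (OASDI): $8371.46 × 0.045 = $376.72
Paid family leave insurance: $8371.46 × 0.002 = $16.74
Roth contribution: $52.79
(Employer's $192.93 toward Roth contribution is not withheld from the employee.)
Total deductions = $510.66 + $697.25 + $376.72 + $16.74 + $52.79 = $1654.16
Net pay = $8371.46 − $1654.16 = $6717.30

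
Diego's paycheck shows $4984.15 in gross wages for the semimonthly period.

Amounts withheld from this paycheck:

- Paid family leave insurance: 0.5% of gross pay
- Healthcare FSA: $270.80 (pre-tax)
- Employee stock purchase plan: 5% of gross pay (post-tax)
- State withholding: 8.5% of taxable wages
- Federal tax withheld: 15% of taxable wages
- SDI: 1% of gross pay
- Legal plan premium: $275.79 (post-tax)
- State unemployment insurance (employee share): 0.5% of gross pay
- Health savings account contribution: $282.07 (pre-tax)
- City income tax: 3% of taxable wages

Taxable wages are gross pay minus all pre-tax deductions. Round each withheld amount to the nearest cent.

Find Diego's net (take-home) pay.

$2632.31

Healthcare FSA: $270.80
Health savings account contribution: $282.07
Pre-tax total = $270.80 + $282.07 = $552.87
Taxable wages = $4984.15 − $552.87 = $4431.28
Federal tax withheld: $4431.28 × 0.15 = $664.69
State withholding: $4431.28 × 0.085 = $376.66
City income tax: $4431.28 × 0.03 = $132.94
State unemployment insurance (employee share): $4984.15 × 0.005 = $24.92
SDI: $4984.15 × 0.01 = $49.84
Paid family leave insurance: $4984.15 × 0.005 = $24.92
Legal plan premium: $275.79
Employee stock purchase plan: $4984.15 × 0.05 = $249.21
Total deductions = $270.80 + $282.07 + $664.69 + $376.66 + $132.94 + $24.92 + $49.84 + $24.92 + $275.79 + $249.21 = $2351.84
Net pay = $4984.15 − $2351.84 = $2632.31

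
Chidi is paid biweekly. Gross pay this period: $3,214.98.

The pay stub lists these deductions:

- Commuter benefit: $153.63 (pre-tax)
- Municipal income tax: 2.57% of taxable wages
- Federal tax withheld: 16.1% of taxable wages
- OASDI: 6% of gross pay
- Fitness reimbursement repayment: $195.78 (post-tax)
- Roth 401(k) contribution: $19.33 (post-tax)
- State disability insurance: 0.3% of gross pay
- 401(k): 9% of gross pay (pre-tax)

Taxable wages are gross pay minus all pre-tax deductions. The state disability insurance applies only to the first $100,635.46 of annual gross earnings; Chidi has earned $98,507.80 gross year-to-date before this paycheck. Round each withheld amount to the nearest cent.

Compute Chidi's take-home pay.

$1,840.08

Commuter benefit: $153.63
401(k): $3,214.98 × 0.09 = $289.35
Pre-tax total = $153.63 + $289.35 = $442.98
Taxable wages = $3,214.98 − $442.98 = $2,772.00
Municipal income tax: $2,772.00 × 0.0257 = $71.24
Federal tax withheld: $2,772.00 × 0.161 = $446.29
OASDI: $3,214.98 × 0.06 = $192.90
State disability insurance: only $100,635.46 − $98,507.80 = $2,127.66 of this check is subject → $2,127.66 × 0.003 = $6.38
Roth 401(k) contribution: $19.33
Fitness reimbursement repayment: $195.78
Total deductions = $153.63 + $289.35 + $71.24 + $446.29 + $192.90 + $6.38 + $19.33 + $195.78 = $1,374.90
Net pay = $3,214.98 − $1,374.90 = $1,840.08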